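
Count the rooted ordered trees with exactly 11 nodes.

This is counted by the nth Catalan number C_n. Here n = 11 - 1 = 10.
C_n = (2n)!/(n!(n+1)!), so C_{10} = 20!/(10! x 11!) = C(20,10)/11 = 184756/11.

Final answer: C_{10} = 16796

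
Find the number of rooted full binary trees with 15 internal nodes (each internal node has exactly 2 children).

This is counted by the nth Catalan number C_n. Here n = 15.
C_n = C(2n,n) - C(2n,n+1), so C_{15} = C(30,15) - C(30,16) = 155117520 - 145422675.

Final answer: C_{15} = 9694845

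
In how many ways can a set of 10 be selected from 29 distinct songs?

C(29,10) = 29!/(10! x 19!).

Final answer: \binom{29}{10} = 20030010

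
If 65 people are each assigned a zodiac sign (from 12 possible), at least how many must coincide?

There are 12 possible values for zodiac sign. With 65 people and 12 categories, by pigeonhole: ceiling(65/12).

Final answer: 6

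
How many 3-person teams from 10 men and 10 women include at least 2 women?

Sum over valid woman counts:
C(10,2)C(10,1) = 450
C(10,3)C(10,0) = 120
Total: 450 + 120.

Final answer: 570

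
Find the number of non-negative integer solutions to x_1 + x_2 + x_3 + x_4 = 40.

Stars and bars with 40 stars and 3 bars:
C(40+4-1, 4-1) = C(43,3).

Final answer: C(43,3) = 12341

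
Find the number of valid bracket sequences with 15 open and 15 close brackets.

This is a standard Catalan-number count: the answer is C_n. Here n = 15 (pairs).
Using C_0 = 1 and C_(k+1) = C_k x 2(2k+1)/(k+2), build up term by term: C_1=1, C_2=2, C_3=5, C_4=14, C_5=42, C_6=132, C_7=429, C_8=1430, C_9=4862, C_10=16796, C_11=58786, C_12=208012, C_13=742900, C_14=2674440, C_15=9694845.

Final answer: C_{15} = 9694845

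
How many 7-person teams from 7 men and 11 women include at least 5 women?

Sum over valid woman counts:
C(11,5)C(7,2) = 9702
C(11,6)C(7,1) = 3234
C(11,7)C(7,0) = 330
Total: 9702 + 3234 + 330.

Final answer: 13266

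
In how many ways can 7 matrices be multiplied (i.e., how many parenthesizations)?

This is counted by the nth Catalan number C_n. Here n = 7 - 1 = 6.
Using C_0 = 1 and C_(k+1) = C_k x 2(2k+1)/(k+2), build up term by term: C_1=1, C_2=2, C_3=5, C_4=14, C_5=42, C_6=132.

Final answer: C_{6} = 132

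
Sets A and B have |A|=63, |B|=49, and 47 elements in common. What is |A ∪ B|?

|A union B| = |A| + |B| - |A intersect B| = 63 + 49 - 47.

Final answer: 65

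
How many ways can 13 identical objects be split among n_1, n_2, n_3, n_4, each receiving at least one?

Substitute n'_i = n_i - 1 (so n'_i >= 0). Then sum n'_i = 13 - 4 = 9.
Stars and bars: C(9+4-1, 4-1) = C(12,3).

Final answer: C(12,3) = 220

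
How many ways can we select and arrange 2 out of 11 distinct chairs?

P(11,2) = 11!/(11-2)! = 11!/9!.

Final answer: P(11,2) = 110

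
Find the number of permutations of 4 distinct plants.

The number of ways to arrange 4 distinct objects is 4!.

Final answer: 4! = 24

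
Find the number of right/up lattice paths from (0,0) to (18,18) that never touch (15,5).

Total paths to (18,18): C(36,18) = 9075135300.
Paths through (15,5): C(20,5) x C(16,13) = 8682240.
Avoiding (15,5): 9075135300 - 8682240.

Final answer: 9066453060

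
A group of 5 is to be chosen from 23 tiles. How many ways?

C(23,5) = 23!/(5! x (23-5)!).

Final answer: C(23,5) = 33649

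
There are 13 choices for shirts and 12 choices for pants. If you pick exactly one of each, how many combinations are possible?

By the multiplication principle: 13 x 12.

Final answer: 156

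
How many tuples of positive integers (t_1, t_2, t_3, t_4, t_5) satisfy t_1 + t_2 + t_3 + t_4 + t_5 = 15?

Substitute t'_i = t_i - 1 (so t'_i >= 0). Then sum t'_i = 15 - 5 = 10.
Stars and bars: C(10+5-1, 5-1) = C(14,4).

Final answer: C(14,4) = 1001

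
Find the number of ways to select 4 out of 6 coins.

C(6,4) = 6!/(4! x (6-4)!).

Final answer: C(6,4) = 15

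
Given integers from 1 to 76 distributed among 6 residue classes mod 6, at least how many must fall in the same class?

By pigeonhole with 76 objects and 6 categories: ceiling(76/6).

Final answer: 13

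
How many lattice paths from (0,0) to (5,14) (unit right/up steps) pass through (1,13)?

Paths (0,0)->(1,13): C(14,13) = 14.
Paths (1,13)->(5,14): C(5,1) = 5.
By multiplication principle: 14 x 5.

Final answer: 70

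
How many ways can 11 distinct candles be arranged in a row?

The number of ways to arrange 11 distinct objects is 11!.

Final answer: 11! = 39916800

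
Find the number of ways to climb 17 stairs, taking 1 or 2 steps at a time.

Condition on the final move: it is a 1-step (f(n-1) ways to get there) or a 2-step (f(n-2) ways), so f(n) = f(n-1) + f(n-2), with f(1)=1, f(2)=2.
Computing successive values: f(1)=1, f(2)=2, f(3)=3, f(4)=5, f(5)=8, f(6)=13, f(7)=21, f(8)=34, f(9)=55, f(10)=89, f(11)=144, f(12)=233, f(13)=377, f(14)=610, f(15)=987, f(16)=1597, f(17)=2584.

Final answer: 2584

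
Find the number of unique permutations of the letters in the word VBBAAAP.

Letters (A:3, B:2, P:1, V:1). Total letters: 7.
Permutations = 7!/(3! x 2!).

Final answer: 420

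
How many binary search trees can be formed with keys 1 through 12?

This is counted by the nth Catalan number C_n. Here n = 12.
C_n = (2n)!/(n!(n+1)!), so C_{12} = 24!/(12! x 13!) = C(24,12)/13 = 2704156/13.

Final answer: C_{12} = 208012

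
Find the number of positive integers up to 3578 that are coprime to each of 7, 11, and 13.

|div by 7|=511, |div by 11|=325, |div by 13|=275.
|div by 7&11|=46, |div by 7&13|=39, |div by 11&13|=25, |div by all|=3.
By inclusion-exclusion, divisible by at least one: 511+325+275-46-39-25+3 = 1004.
Not divisible by any: 3578 - 1004.

Final answer: 2574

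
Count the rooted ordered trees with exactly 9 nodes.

This is a standard Catalan-number count: the answer is C_n. Here n = 9 - 1 = 8.
C_n = (2n)!/(n!(n+1)!), so C_{8} = 16!/(8! x 9!) = C(16,8)/9 = 12870/9.

Final answer: C_{8} = 1430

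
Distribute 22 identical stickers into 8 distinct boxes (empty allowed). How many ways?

Stars and bars: C(n+k-1, k-1) = C(29,7).

Final answer: C(29,7) = 1560780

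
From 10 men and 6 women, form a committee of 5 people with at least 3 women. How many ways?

Sum over valid woman counts:
C(6,3)C(10,2) = 900
C(6,4)C(10,1) = 150
C(6,5)C(10,0) = 6
Total: 900 + 150 + 6.

Final answer: 1056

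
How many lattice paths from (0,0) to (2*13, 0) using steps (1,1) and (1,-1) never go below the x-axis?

Total monotonic paths to (13,13): C(26,13) = 10400600.
By the reflection principle, paths that go above the diagonal number C(26,14) = 9657700.
Valid Dyck paths: 10400600 - 9657700.
(Check: C(26,13) - C(26,14) = C(26,13)/14, the Catalan number C_{13}.)

Final answer: C_{13} = 742900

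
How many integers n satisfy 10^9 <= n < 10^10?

The leading digit cannot be 0 (9 options); the other 9 digits can be anything (10 options each).
Total: 9 x 10^9.

Final answer: 9000000000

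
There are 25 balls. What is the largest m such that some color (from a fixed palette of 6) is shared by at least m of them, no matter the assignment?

There are 6 possible values for color (from a fixed palette of 6). With 25 balls and 6 categories, by pigeonhole: ceiling(25/6).

Final answer: 5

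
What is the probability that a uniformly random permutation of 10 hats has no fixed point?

Use the recurrence D(n) = (n-1)(D(n-1) + D(n-2)) with D(0)=1, D(1)=0.
Building up: D(2)=1, D(3)=2, D(4)=9, D(5)=44, D(6)=265, D(7)=1854, D(8)=14833, D(9)=133496, D(10)=1334961.
Total arrangements: 10! = 3628800.
Probability = D(10)/10! = 16481/44800.

Final answer: D(10)/10! = 1334961/3628800 = 0.367879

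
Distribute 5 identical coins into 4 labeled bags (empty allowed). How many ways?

Stars and bars: C(n+k-1, k-1) = C(8,3).

Final answer: C(8,3) = 56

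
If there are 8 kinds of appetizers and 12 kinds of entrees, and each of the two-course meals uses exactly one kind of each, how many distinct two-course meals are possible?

By the multiplication principle: 8 x 12.

Final answer: 96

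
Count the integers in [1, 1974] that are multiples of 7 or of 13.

Multiples of 7: 282. Multiples of 13: 151. Of both (lcm=91): 21.
By inclusion-exclusion: 282 + 151 - 21.

Final answer: 412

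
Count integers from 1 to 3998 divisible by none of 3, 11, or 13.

|div by 3|=1332, |div by 11|=363, |div by 13|=307.
|div by 3&11|=121, |div by 3&13|=102, |div by 11&13|=27, |div by all|=9.
By inclusion-exclusion, divisible by at least one: 1332+363+307-121-102-27+9 = 1761.
Not divisible by any: 3998 - 1761.

Final answer: 2237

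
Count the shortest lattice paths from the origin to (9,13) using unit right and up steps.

Each path has 9 right steps and 13 up steps in some order (22 steps total).
Choose which 13 of the 22 steps are up: C(22,13).

Final answer: C(22,13) = 497420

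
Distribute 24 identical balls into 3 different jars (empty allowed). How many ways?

Stars and bars: C(n+k-1, k-1) = C(26,2).

Final answer: C(26,2) = 325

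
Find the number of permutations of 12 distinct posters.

The number of ways to arrange 12 distinct objects is 12!.

Final answer: 12! = 479001600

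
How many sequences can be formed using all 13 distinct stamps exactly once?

The number of ways to arrange 13 distinct objects is 13!.

Final answer: 13! = 6227020800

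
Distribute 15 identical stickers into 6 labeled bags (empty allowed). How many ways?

Stars and bars: C(n+k-1, k-1) = C(20,5).

Final answer: C(20,5) = 15504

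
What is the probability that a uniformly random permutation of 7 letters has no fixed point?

Use the recurrence D(n) = (n-1)(D(n-1) + D(n-2)) with D(0)=1, D(1)=0.
Building up: D(2)=1, D(3)=2, D(4)=9, D(5)=44, D(6)=265, D(7)=1854.
Total arrangements: 7! = 5040.
Probability = D(7)/7! = 103/280.

Final answer: D(7)/7! = 1854/5040 = 0.367857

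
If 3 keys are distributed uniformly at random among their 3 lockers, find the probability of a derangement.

D(n) = (n-1)(D(n-1) + D(n-2)), D(0)=1, D(1)=0.
Building up: D(2)=1, D(3)=2.
Total arrangements: 3! = 6.
Probability = D(3)/3! = 1/3.

Final answer: D(3)/3! = 2/6 = 0.333333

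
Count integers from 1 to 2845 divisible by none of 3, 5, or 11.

|div by 3|=948, |div by 5|=569, |div by 11|=258.
|div by 3&5|=189, |div by 3&11|=86, |div by 5&11|=51, |div by all|=17.
By inclusion-exclusion, divisible by at least one: 948+569+258-189-86-51+17 = 1466.
Not divisible by any: 2845 - 1466.

Final answer: 1379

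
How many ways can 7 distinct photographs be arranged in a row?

The number of ways to arrange 7 distinct objects is 7!.

Final answer: 7! = 5040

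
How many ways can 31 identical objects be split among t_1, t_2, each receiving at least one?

Substitute t'_i = t_i - 1 (so t'_i >= 0). Then sum t'_i = 31 - 2 = 29.
Stars and bars: C(29+2-1, 2-1) = C(30,1).

Final answer: C(30,1) = 30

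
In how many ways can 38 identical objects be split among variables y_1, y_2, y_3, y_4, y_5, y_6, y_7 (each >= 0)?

Stars and bars with 38 stars and 6 bars:
C(38+7-1, 7-1) = C(44,6).

Final answer: C(44,6) = 7059052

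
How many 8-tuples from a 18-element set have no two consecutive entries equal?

First character: 18 choices. Each subsequent: 17 choices (must differ from the previous one).
Total: 18 x 17^7.

Final answer: 18 x 17^{7} = 7386096114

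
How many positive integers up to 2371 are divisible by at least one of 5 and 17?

Multiples of 5: 474. Multiples of 17: 139. Of both (lcm=85): 27.
By inclusion-exclusion: 474 + 139 - 27.

Final answer: 586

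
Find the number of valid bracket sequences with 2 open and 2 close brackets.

This is counted by the nth Catalan number C_n. Here n = 2 (pairs).
C_n = C(2n,n)/(n+1), so C_{2} = C(4,2)/3 = 6/3.

Final answer: C_{2} = 2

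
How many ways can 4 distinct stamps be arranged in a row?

The number of ways to arrange 4 distinct objects is 4!.

Final answer: 4! = 24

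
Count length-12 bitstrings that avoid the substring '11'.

A valid string ends in 0 (append to any length-(n-1) valid string) or in 01 (append to any length-(n-2) valid string), so a(n) = a(n-1) + a(n-2) with a(1)=2, a(2)=3.
Computing successive values: a(1)=2, a(2)=3, a(3)=5, a(4)=8, a(5)=13, a(6)=21, a(7)=34, a(8)=55, a(9)=89, a(10)=144, a(11)=233, a(12)=377.

Final answer: 377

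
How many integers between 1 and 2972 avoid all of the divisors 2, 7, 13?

|div by 2|=1486, |div by 7|=424, |div by 13|=228.
|div by 2&7|=212, |div by 2&13|=114, |div by 7&13|=32, |div by all|=16.
By inclusion-exclusion, divisible by at least one: 1486+424+228-212-114-32+16 = 1796.
Not divisible by any: 2972 - 1796.

Final answer: 1176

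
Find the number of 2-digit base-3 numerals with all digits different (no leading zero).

First digit: 2 (nonzero). Second: 2 (not first). Third: 1, etc.
Total: 2 x 2.

Final answer: 4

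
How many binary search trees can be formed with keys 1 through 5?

The structures are counted by the Catalan number C_n. Here n = 5.
C_n = C(2n,n)/(n+1), so C_{5} = C(10,5)/6 = 252/6.

Final answer: C_{5} = 42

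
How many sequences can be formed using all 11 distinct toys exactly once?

The number of ways to arrange 11 distinct objects is 11!.

Final answer: 11! = 39916800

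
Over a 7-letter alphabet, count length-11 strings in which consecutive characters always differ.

First character: 7 choices. Each subsequent: 6 choices (must differ from the previous one).
Total: 7 x 6^10.

Final answer: 7 x 6^{10} = 423263232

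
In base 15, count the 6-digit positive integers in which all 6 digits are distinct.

First digit: 14 (nonzero). Second: 14 (not first). Third: 13, etc.
Total: 14 x 14 x 13 x 12 x 11 x 10.

Final answer: 3363360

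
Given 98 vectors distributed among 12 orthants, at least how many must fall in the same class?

By pigeonhole with 98 objects and 12 categories: ceiling(98/12).

Final answer: 9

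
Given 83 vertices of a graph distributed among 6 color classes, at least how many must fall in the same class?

By pigeonhole with 83 objects and 6 categories: ceiling(83/6).

Final answer: 14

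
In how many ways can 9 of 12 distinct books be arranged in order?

P(12,9) = 12!/(12-9)! = 12!/3!.

Final answer: P(12,9) = 79833600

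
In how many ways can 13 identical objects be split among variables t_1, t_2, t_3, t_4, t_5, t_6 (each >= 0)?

Stars and bars with 13 stars and 5 bars:
C(13+6-1, 6-1) = C(18,5).

Final answer: C(18,5) = 8568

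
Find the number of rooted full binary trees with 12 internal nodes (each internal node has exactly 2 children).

The structures are counted by the Catalan number C_n. Here n = 12.
C_n = (2n)!/(n!(n+1)!), so C_{12} = 24!/(12! x 13!) = C(24,12)/13 = 2704156/13.

Final answer: C_{12} = 208012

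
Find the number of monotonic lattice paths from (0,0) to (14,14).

Each path has 14 right steps and 14 up steps in some order (28 steps total).
Choose which 14 of the 28 steps are up: C(28,14).

Final answer: C(28,14) = 40116600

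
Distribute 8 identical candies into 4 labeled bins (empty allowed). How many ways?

Stars and bars: C(n+k-1, k-1) = C(11,3).

Final answer: C(11,3) = 165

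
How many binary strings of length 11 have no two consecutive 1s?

Classify by the final bit: ...0 gives a(n-1) strings, ...01 gives a(n-2) strings. Thus a(n) = a(n-1) + a(n-2) with a(1)=2, a(2)=3.
Building up term by term: a(1)=2, a(2)=3, a(3)=5, a(4)=8, a(5)=13, a(6)=21, a(7)=34, a(8)=55, a(9)=89, a(10)=144, a(11)=233.

Final answer: 233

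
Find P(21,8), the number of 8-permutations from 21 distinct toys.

P(21,8) = 21!/(21-8)! = 21!/13!.

Final answer: P(21,8) = 8204716800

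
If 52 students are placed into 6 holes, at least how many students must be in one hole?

By the pigeonhole principle: ceiling(52/6).

Final answer: 9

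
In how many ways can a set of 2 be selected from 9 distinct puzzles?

C(9,2) = 9!/(2! x (9-2)!).

Final answer: C(9,2) = 36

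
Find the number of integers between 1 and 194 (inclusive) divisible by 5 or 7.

Multiples of 5: 38. Multiples of 7: 27. Of both (lcm=35): 5.
By inclusion-exclusion: 38 + 27 - 5.

Final answer: 60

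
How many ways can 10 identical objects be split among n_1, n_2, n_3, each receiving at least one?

Substitute n'_i = n_i - 1 (so n'_i >= 0). Then sum n'_i = 10 - 3 = 7.
Stars and bars: C(7+3-1, 3-1) = C(9,2).

Final answer: C(9,2) = 36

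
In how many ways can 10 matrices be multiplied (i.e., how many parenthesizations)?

This is counted by the nth Catalan number C_n. Here n = 10 - 1 = 9.
C_n = (2n)!/(n!(n+1)!), so C_{9} = 18!/(9! x 10!) = C(18,9)/10 = 48620/10.

Final answer: C_{9} = 4862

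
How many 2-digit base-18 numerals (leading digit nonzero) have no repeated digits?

First digit: 17 (nonzero). Second: 17 (not first). Third: 16, etc.
Total: 17 x 17.

Final answer: 289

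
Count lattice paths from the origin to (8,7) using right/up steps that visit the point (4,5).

Paths (0,0)->(4,5): C(9,5) = 126.
Paths (4,5)->(8,7): C(6,2) = 15.
By multiplication principle: 126 x 15.

Final answer: 1890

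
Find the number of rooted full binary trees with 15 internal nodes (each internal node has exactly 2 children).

The structures are counted by the Catalan number C_n. Here n = 15.
C_n = (2n)!/(n!(n+1)!), so C_{15} = 30!/(15! x 16!) = C(30,15)/16 = 155117520/16.

Final answer: C_{15} = 9694845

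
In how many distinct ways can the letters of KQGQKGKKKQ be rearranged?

Letters (G:2, K:5, Q:3). Total letters: 10.
Permutations = 10!/(5! x 3! x 2!).

Final answer: 2520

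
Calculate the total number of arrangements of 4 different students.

The number of ways to arrange 4 distinct objects is 4!.

Final answer: 4! = 24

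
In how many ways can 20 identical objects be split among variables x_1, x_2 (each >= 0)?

Stars and bars with 20 stars and 1 bars:
C(20+2-1, 2-1) = C(21,1).

Final answer: C(21,1) = 21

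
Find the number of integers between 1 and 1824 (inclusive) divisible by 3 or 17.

Multiples of 3: 608. Multiples of 17: 107. Of both (lcm=51): 35.
By inclusion-exclusion: 608 + 107 - 35.

Final answer: 680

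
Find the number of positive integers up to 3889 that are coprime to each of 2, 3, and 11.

|div by 2|=1944, |div by 3|=1296, |div by 11|=353.
|div by 2&3|=648, |div by 2&11|=176, |div by 3&11|=117, |div by all|=58.
By inclusion-exclusion, divisible by at least one: 1944+1296+353-648-176-117+58 = 2710.
Not divisible by any: 3889 - 2710.

Final answer: 1179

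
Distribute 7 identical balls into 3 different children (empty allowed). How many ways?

Stars and bars: C(n+k-1, k-1) = C(9,2).

Final answer: C(9,2) = 36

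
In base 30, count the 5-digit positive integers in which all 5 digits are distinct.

The leading digit has 29 choices (anything but zero); the next has 29 (anything but the first), then 28, and so on, one fewer each time.
Total: 29 x 29 x 28 x 27 x 26.

Final answer: 16530696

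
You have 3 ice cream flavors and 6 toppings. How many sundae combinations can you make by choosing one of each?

By the multiplication principle: 3 x 6.

Final answer: 18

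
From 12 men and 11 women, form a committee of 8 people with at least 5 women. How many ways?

Sum over valid woman counts:
C(11,5)C(12,3) = 101640
C(11,6)C(12,2) = 30492
C(11,7)C(12,1) = 3960
C(11,8)C(12,0) = 165
Total: 101640 + 30492 + 3960 + 165.

Final answer: 136257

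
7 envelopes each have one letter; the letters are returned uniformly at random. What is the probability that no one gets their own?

D(n) = (n-1)(D(n-1) + D(n-2)), D(0)=1, D(1)=0.
Building up: D(2)=1, D(3)=2, D(4)=9, D(5)=44, D(6)=265, D(7)=1854.
Total arrangements: 7! = 5040.
Probability = D(7)/7! = 103/280.

Final answer: D(7)/7! = 1854/5040 = 0.367857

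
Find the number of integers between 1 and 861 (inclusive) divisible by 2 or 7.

Multiples of 2: 430. Multiples of 7: 123. Of both (lcm=14): 61.
By inclusion-exclusion: 430 + 123 - 61.

Final answer: 492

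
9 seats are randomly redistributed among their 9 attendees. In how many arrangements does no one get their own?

Derangements satisfy D(n) = (n-1)(D(n-1) + D(n-2)), starting from D(0)=1, D(1)=0.
D(2) = 1 x (0 + 1) = 1
D(3) = 2 x (1 + 0) = 2
D(4) = 3 x (2 + 1) = 9
D(5) = 4 x (9 + 2) = 44
D(6) = 5 x (44 + 9) = 265
D(7) = 6 x (265 + 44) = 1854
D(8) = 7 x (1854 + 265) = 14833
D(9) = 8 x (D(8) + D(7)) = 8 x (14833 + 1854)

Final answer: D(9) = 133496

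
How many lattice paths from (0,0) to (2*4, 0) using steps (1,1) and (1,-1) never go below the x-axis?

Total monotonic paths to (4,4): C(8,4) = 70.
A path is bad iff it touches y = x + 1; reflecting its initial segment maps bad paths bijectively onto all paths to (3,5), of which there are C(8,5) = 56.
Valid Dyck paths: 70 - 56.
(Check: C(8,4) - C(8,5) = C(8,4)/5, the Catalan number C_{4}.)

Final answer: C_{4} = 14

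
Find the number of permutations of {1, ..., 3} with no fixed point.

Use the recurrence D(n) = (n-1)(D(n-1) + D(n-2)) with D(0)=1, D(1)=0.
Building up: D(2)=1.
D(3) = 2 x (D(2) + D(1)) = 2 x (1 + 0).

Final answer: D(3) = 2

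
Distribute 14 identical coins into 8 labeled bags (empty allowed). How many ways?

Stars and bars: C(n+k-1, k-1) = C(21,7).

Final answer: C(21,7) = 116280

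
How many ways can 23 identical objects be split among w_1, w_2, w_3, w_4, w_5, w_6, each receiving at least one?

Substitute w'_i = w_i - 1 (so w'_i >= 0). Then sum w'_i = 23 - 6 = 17.
Stars and bars: C(17+6-1, 6-1) = C(22,5).

Final answer: C(22,5) = 26334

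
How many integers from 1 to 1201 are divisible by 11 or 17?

Multiples of 11: 109. Multiples of 17: 70. Of both (lcm=187): 6.
By inclusion-exclusion: 109 + 70 - 6.

Final answer: 173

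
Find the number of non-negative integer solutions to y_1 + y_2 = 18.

Stars and bars with 18 stars and 1 bars:
C(18+2-1, 2-1) = C(19,1).

Final answer: C(19,1) = 19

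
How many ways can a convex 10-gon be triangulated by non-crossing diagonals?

The structures are counted by the Catalan number C_n. Here n = 10 - 2 = 8.
C_n = C(2n,n)/(n+1), so C_{8} = C(16,8)/9 = 12870/9.

Final answer: C_{8} = 1430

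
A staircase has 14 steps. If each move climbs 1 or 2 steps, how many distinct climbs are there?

Let f(n) be the number of climbs. Removing the last move (1 or 2 steps) gives f(n) = f(n-1) + f(n-2); base cases f(1)=1, f(2)=2.
Iterating the recurrence: f(1)=1, f(2)=2, f(3)=3, f(4)=5, f(5)=8, f(6)=13, f(7)=21, f(8)=34, f(9)=55, f(10)=89, f(11)=144, f(12)=233, f(13)=377, f(14)=610.

Final answer: 610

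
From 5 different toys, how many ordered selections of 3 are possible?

P(5,3) = 5!/(5-3)! = 5!/2!.

Final answer: P(5,3) = 60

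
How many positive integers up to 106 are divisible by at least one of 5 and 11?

Multiples of 5: 21. Multiples of 11: 9. Of both (lcm=55): 1.
By inclusion-exclusion: 21 + 9 - 1.

Final answer: 29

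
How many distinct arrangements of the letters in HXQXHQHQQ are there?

Letters (H:3, Q:4, X:2). Total letters: 9.
Permutations = 9!/(4! x 3! x 2!).

Final answer: 1260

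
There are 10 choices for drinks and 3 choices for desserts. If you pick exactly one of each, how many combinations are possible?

By the multiplication principle: 10 x 3.

Final answer: 30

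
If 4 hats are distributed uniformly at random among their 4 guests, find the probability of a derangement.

Use the recurrence D(n) = (n-1)(D(n-1) + D(n-2)) with D(0)=1, D(1)=0.
Building up: D(2)=1, D(3)=2, D(4)=9.
Total arrangements: 4! = 24.
Probability = D(4)/4! = 3/8.

Final answer: D(4)/4! = 9/24 = 0.375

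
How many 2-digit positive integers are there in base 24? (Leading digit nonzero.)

These are the integers in [24^1, 24^2), so the count is 24^2 - 24^1 = 23 x 24^1.

Final answer: 552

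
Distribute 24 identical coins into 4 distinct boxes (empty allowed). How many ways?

Stars and bars: C(n+k-1, k-1) = C(27,3).

Final answer: C(27,3) = 2925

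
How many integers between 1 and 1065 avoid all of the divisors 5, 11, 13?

|div by 5|=213, |div by 11|=96, |div by 13|=81.
|div by 5&11|=19, |div by 5&13|=16, |div by 11&13|=7, |div by all|=1.
By inclusion-exclusion, divisible by at least one: 213+96+81-19-16-7+1 = 349.
Not divisible by any: 1065 - 349.

Final answer: 716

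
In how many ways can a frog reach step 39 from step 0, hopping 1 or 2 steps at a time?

Condition on the final move: it is a 1-step (f(n-1) ways to get there) or a 2-step (f(n-2) ways), so f(n) = f(n-1) + f(n-2), with f(1)=1, f(2)=2.
Iterating the recurrence: f(1)=1, f(2)=2, f(3)=3, f(4)=5, f(5)=8, f(6)=13, f(7)=21, f(8)=34, f(9)=55, f(10)=89, f(11)=144, f(12)=233, f(13)=377, f(14)=610, f(15)=987, f(16)=1597, f(17)=2584, f(18)=4181, f(19)=6765, f(20)=10946, f(21)=17711, f(22)=28657, f(23)=46368, f(24)=75025, f(25)=121393, f(26)=196418, f(27)=317811, f(28)=514229, f(29)=832040, f(30)=1346269, f(31)=2178309, f(32)=3524578, f(33)=5702887, f(34)=9227465, f(35)=14930352, f(36)=24157817, f(37)=39088169, f(38)=63245986, f(39)=102334155.

Final answer: 102334155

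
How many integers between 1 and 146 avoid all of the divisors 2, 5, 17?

|div by 2|=73, |div by 5|=29, |div by 17|=8.
|div by 2&5|=14, |div by 2&17|=4, |div by 5&17|=1, |div by all|=0.
By inclusion-exclusion, divisible by at least one: 73+29+8-14-4-1+0 = 91.
Not divisible by any: 146 - 91.

Final answer: 55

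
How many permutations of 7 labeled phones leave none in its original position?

Use the recurrence D(n) = (n-1)(D(n-1) + D(n-2)) with D(0)=1, D(1)=0.
D(2) = 1 x (0 + 1) = 1
D(3) = 2 x (1 + 0) = 2
D(4) = 3 x (2 + 1) = 9
D(5) = 4 x (9 + 2) = 44
D(6) = 5 x (44 + 9) = 265
D(7) = 6 x (D(6) + D(5)) = 6 x (265 + 44)

Final answer: D(7) = 1854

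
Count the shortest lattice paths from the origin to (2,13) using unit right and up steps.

Each path has 2 right steps and 13 up steps in some order (15 steps total).
Choose which 13 of the 15 steps are up: C(15,13).

Final answer: C(15,13) = 105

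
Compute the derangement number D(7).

Derangements satisfy D(n) = (n-1)(D(n-1) + D(n-2)), starting from D(0)=1, D(1)=0.
Building up: D(2)=1, D(3)=2, D(4)=9, D(5)=44, D(6)=265.
D(7) = 6 x (D(6) + D(5)) = 6 x (265 + 44).

Final answer: D(7) = 1854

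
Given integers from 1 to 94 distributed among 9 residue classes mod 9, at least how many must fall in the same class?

By pigeonhole with 94 objects and 9 categories: ceiling(94/9).

Final answer: 11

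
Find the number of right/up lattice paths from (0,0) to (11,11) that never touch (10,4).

Total paths to (11,11): C(22,11) = 705432.
Paths through (10,4): C(14,4) x C(8,7) = 8008.
Avoiding (10,4): 705432 - 8008.

Final answer: 697424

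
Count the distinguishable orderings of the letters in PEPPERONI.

Letters (E:2, I:1, N:1, O:1, P:3, R:1). Total letters: 9.
Permutations = 9!/(3! x 2!).

Final answer: 30240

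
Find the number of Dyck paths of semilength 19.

Total monotonic paths to (19,19): C(38,19) = 35345263800.
By the reflection principle, paths that go above the diagonal number C(38,20) = 33578000610.
Valid Dyck paths: 35345263800 - 33578000610.
(This is the Catalan number C_{19}.)

Final answer: C_{19} = 1767263190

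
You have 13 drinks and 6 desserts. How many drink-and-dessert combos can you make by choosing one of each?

By the multiplication principle: 13 x 6.

Final answer: 78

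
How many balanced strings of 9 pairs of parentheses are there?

This is a standard Catalan-number count: the answer is C_n. Here n = 9 (pairs).
C_n = C(2n,n)/(n+1), so C_{9} = C(18,9)/10 = 48620/10.

Final answer: C_{9} = 4862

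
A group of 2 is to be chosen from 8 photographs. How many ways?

C(8,2) = 8!/(2! x (8-2)!).

Final answer: C(8,2) = 28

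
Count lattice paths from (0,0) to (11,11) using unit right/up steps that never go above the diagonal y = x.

Total monotonic paths to (11,11): C(22,11) = 705432.
Reflecting each bad path at its first crossing gives a bijection with paths to (10,12): C(22,12) = 646646.
Valid Dyck paths: 705432 - 646646.
(This is the Catalan number C_{11}.)

Final answer: C_{11} = 58786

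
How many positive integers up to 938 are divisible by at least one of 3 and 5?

Multiples of 3: 312. Multiples of 5: 187. Of both (lcm=15): 62.
By inclusion-exclusion: 312 + 187 - 62.

Final answer: 437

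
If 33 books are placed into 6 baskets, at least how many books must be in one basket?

By the pigeonhole principle: ceiling(33/6).

Final answer: 6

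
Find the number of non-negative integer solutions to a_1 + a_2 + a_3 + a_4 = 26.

Stars and bars with 26 stars and 3 bars:
C(26+4-1, 4-1) = C(29,3).

Final answer: C(29,3) = 3654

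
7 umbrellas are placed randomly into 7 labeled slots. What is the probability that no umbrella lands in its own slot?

D(n) = (n-1)(D(n-1) + D(n-2)), D(0)=1, D(1)=0.
Building up: D(2)=1, D(3)=2, D(4)=9, D(5)=44, D(6)=265, D(7)=1854.
Total arrangements: 7! = 5040.
Probability = D(7)/7! = 103/280.

Final answer: D(7)/7! = 1854/5040 = 0.367857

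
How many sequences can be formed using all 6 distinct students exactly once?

The number of ways to arrange 6 distinct objects is 6!.

Final answer: 6! = 720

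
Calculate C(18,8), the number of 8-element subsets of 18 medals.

C(18,8) = 18!/(8! x (18-8)!).

Final answer: C(18,8) = 43758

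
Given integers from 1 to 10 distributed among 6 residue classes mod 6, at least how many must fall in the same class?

By pigeonhole with 10 objects and 6 categories: ceiling(10/6).

Final answer: 2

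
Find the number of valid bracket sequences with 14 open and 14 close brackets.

The structures are counted by the Catalan number C_n. Here n = 14 (pairs).
C_n = (2n)!/(n!(n+1)!), so C_{14} = 28!/(14! x 15!) = C(28,14)/15 = 40116600/15.

Final answer: C_{14} = 2674440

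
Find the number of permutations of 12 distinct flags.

The number of ways to arrange 12 distinct objects is 12!.

Final answer: 12! = 479001600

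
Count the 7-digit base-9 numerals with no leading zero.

These are the integers in [9^6, 9^7), so the count is 9^7 - 9^6 = 8 x 9^6.

Final answer: 4251528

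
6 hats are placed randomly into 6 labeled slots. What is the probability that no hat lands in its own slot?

D(n) = (n-1)(D(n-1) + D(n-2)), D(0)=1, D(1)=0.
Building up: D(2)=1, D(3)=2, D(4)=9, D(5)=44, D(6)=265.
Total arrangements: 6! = 720.
Probability = D(6)/6! = 53/144.

Final answer: D(6)/6! = 265/720 = 0.368056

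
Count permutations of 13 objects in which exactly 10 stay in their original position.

Choose which 10 elements are fixed: C(13,10) = 286.
Derange the remaining 3 using D(j) = (j-1)(D(j-1) + D(j-2)), D(0)=1, D(1)=0: D(2)=1, D(3)=2.
Total: 286 x 2.

Final answer: C(13,10) D(3) = 572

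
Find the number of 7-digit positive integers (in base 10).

First digit: 9 choices (1-9). Each of the remaining 6 digits: 10 choices.
Total: 9 x 10^6.

Final answer: 9000000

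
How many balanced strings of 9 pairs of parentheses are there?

This is a standard Catalan-number count: the answer is C_n. Here n = 9 (pairs).
Using C_0 = 1 and C_(k+1) = C_k x 2(2k+1)/(k+2), build up term by term: C_1=1, C_2=2, C_3=5, C_4=14, C_5=42, C_6=132, C_7=429, C_8=1430, C_9=4862.

Final answer: C_{9} = 4862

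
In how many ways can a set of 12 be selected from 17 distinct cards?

C(17,12) = 17!/(12! x 5!).

Final answer: \binom{17}{12} = 6188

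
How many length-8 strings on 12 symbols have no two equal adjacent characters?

Let g(n) count such strings. g(1) = 12, and each valid string of length n-1 extends in 11 ways (any symbol but the last), so g(n) = 11 g(n-1).
Total: g(8) = 12 x 11^7.

Final answer: 12 x 11^{7} = 233846052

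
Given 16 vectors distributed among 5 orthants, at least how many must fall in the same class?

By pigeonhole with 16 objects and 5 categories: ceiling(16/5).

Final answer: 4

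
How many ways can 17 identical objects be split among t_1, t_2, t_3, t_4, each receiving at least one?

Substitute t'_i = t_i - 1 (so t'_i >= 0). Then sum t'_i = 17 - 4 = 13.
Stars and bars: C(13+4-1, 4-1) = C(16,3).

Final answer: C(16,3) = 560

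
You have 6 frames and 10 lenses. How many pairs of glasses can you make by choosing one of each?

By the multiplication principle: 6 x 10.

Final answer: 60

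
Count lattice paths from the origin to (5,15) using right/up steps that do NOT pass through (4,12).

Total paths to (5,15): C(20,15) = 15504.
Paths through (4,12): C(16,12) x C(4,3) = 7280.
Avoiding (4,12): 15504 - 7280.

Final answer: 8224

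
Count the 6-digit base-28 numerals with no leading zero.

Leading digit: 27 options (nonzero). Other 5 digit(s): 28 options each.
Total: 27 x 28^5.

Final answer: 464679936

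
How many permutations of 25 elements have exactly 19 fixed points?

Choose which 19 elements are fixed: C(25,19) = 177100.
Derange the remaining 6 using D(j) = (j-1)(D(j-1) + D(j-2)), D(0)=1, D(1)=0: D(2)=1, D(3)=2, D(4)=9, D(5)=44, D(6)=265.
Total: 177100 x 265.

Final answer: C(25,19) D(6) = 46931500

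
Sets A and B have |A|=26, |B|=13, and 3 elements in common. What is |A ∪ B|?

|A union B| = |A| + |B| - |A intersect B| = 26 + 13 - 3.

Final answer: 36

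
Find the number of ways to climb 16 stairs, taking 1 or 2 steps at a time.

Condition on the final move: it is a 1-step (f(n-1) ways to get there) or a 2-step (f(n-2) ways), so f(n) = f(n-1) + f(n-2), with f(1)=1, f(2)=2.
Building up term by term: f(1)=1, f(2)=2, f(3)=3, f(4)=5, f(5)=8, f(6)=13, f(7)=21, f(8)=34, f(9)=55, f(10)=89, f(11)=144, f(12)=233, f(13)=377, f(14)=610, f(15)=987, f(16)=1597.

Final answer: 1597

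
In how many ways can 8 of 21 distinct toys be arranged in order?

P(21,8) = 21!/(21-8)! = 21!/13!.

Final answer: P(21,8) = 8204716800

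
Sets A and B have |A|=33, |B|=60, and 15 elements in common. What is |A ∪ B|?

|A union B| = |A| + |B| - |A intersect B| = 33 + 60 - 15.

Final answer: 78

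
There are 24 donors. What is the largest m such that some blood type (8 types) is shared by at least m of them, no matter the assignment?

There are 8 possible values for blood type (8 types). With 24 donors and 8 categories, by pigeonhole: ceiling(24/8).

Final answer: 3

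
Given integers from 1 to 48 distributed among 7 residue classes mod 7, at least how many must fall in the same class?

By pigeonhole with 48 objects and 7 categories: ceiling(48/7).

Final answer: 7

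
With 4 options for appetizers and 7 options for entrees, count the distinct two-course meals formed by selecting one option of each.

By the multiplication principle: 4 x 7.

Final answer: 28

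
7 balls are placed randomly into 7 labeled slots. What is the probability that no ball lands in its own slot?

Use the recurrence D(n) = (n-1)(D(n-1) + D(n-2)) with D(0)=1, D(1)=0.
Building up: D(2)=1, D(3)=2, D(4)=9, D(5)=44, D(6)=265, D(7)=1854.
Total arrangements: 7! = 5040.
Probability = D(7)/7! = 103/280.

Final answer: D(7)/7! = 1854/5040 = 0.367857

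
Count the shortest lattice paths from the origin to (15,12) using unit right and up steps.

Each path has 15 right steps and 12 up steps in some order (27 steps total).
Choose which 12 of the 27 steps are up: C(27,12).

Final answer: C(27,12) = 17383860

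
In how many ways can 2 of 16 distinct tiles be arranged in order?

P(16,2) = 16!/(16-2)! = 16!/14!.

Final answer: P(16,2) = 240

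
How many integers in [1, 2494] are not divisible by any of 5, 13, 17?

|div by 5|=498, |div by 13|=191, |div by 17|=146.
|div by 5&13|=38, |div by 5&17|=29, |div by 13&17|=11, |div by all|=2.
By inclusion-exclusion, divisible by at least one: 498+191+146-38-29-11+2 = 759.
Not divisible by any: 2494 - 759.

Final answer: 1735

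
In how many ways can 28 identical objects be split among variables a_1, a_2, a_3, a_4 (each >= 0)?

Stars and bars with 28 stars and 3 bars:
C(28+4-1, 4-1) = C(31,3).

Final answer: C(31,3) = 4495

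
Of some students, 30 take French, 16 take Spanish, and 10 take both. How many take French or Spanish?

|A union B| = |A| + |B| - |A intersect B| = 30 + 16 - 10.

Final answer: 36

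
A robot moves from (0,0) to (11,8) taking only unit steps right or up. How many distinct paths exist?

Each path has 11 right steps and 8 up steps in some order (19 steps total).
Choose which 8 of the 19 steps are up: C(19,8).

Final answer: C(19,8) = 75582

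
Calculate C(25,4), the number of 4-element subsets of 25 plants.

C(25,4) = 25!/(4! x (25-4)!).

Final answer: C(25,4) = 12650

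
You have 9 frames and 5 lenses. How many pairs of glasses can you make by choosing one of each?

By the multiplication principle: 9 x 5.

Final answer: 45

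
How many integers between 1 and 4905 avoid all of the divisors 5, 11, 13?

|div by 5|=981, |div by 11|=445, |div by 13|=377.
|div by 5&11|=89, |div by 5&13|=75, |div by 11&13|=34, |div by all|=6.
By inclusion-exclusion, divisible by at least one: 981+445+377-89-75-34+6 = 1611.
Not divisible by any: 4905 - 1611.

Final answer: 3294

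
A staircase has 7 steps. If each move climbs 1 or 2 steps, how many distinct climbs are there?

Let f(n) count the ways. The last step is size 1 or 2, so f(n) = f(n-1) + f(n-2) with f(1)=1, f(2)=2.
Iterating the recurrence: f(1)=1, f(2)=2, f(3)=3, f(4)=5, f(5)=8, f(6)=13, f(7)=21.

Final answer: 21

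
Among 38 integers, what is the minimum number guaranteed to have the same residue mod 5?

There are 5 possible values for residue mod 5. With 38 integers and 5 categories, by pigeonhole: ceiling(38/5).

Final answer: 8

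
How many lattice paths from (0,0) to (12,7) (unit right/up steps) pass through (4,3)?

Paths (0,0)->(4,3): C(7,3) = 35.
Paths (4,3)->(12,7): C(12,4) = 495.
By multiplication principle: 35 x 495.

Final answer: 17325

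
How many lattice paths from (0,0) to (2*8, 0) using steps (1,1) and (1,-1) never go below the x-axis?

Total monotonic paths to (8,8): C(16,8) = 12870.
Paths that cross above y=x (reflection bijection): C(16,9) = 11440.
Valid Dyck paths: 12870 - 11440.
(These counts are the Catalan numbers.)

Final answer: C_{8} = 1430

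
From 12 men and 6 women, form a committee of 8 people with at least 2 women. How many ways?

Sum over valid woman counts:
C(6,2)C(12,6) = 13860
C(6,3)C(12,5) = 15840
C(6,4)C(12,4) = 7425
C(6,5)C(12,3) = 1320
C(6,6)C(12,2) = 66
Total: 13860 + 15840 + 7425 + 1320 + 66.

Final answer: 38511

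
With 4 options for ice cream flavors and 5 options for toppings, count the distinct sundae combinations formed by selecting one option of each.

By the multiplication principle: 4 x 5.

Final answer: 20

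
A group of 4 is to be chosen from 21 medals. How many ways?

C(21,4) = 21!/(4! x 17!).

Final answer: \binom{21}{4} = 5985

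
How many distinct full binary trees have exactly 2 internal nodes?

This is a standard Catalan-number count: the answer is C_n. Here n = 2.
C_n = C(2n,n) - C(2n,n+1), so C_{2} = C(4,2) - C(4,3) = 6 - 4.

Final answer: C_{2} = 2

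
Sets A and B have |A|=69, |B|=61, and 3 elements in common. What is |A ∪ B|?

|A union B| = |A| + |B| - |A intersect B| = 69 + 61 - 3.

Final answer: 127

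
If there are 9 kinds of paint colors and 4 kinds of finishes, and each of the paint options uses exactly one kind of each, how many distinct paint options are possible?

By the multiplication principle: 9 x 4.

Final answer: 36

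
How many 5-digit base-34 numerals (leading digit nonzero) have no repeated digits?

First digit: 33 (nonzero). Second: 33 (not first). Third: 32, etc.
Total: 33 x 33 x 32 x 31 x 30.

Final answer: 32408640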